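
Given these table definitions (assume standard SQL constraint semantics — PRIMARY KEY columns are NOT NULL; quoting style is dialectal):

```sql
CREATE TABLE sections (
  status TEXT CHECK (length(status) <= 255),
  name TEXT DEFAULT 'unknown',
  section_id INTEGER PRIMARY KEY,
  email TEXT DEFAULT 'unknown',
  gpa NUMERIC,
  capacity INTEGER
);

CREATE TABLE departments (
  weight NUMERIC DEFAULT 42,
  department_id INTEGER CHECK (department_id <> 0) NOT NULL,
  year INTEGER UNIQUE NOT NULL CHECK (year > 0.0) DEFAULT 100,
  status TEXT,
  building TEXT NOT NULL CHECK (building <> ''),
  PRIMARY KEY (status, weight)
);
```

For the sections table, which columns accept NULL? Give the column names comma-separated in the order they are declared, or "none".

- status: CHECK does not forbid NULL (a CHECK constraint passes when its expression is NULL) → nullable.
- name: DEFAULT only fills an omitted column; an explicit NULL is still allowed → nullable.
- section_id: part of the PRIMARY KEY, which implies NOT NULL → not nullable.
- email: DEFAULT only fills an omitted column; an explicit NULL is still allowed → nullable.
- gpa: no NOT NULL constraint applies → nullable.
- capacity: no NOT NULL constraint applies → nullable.

status, name, email, gpa, capacity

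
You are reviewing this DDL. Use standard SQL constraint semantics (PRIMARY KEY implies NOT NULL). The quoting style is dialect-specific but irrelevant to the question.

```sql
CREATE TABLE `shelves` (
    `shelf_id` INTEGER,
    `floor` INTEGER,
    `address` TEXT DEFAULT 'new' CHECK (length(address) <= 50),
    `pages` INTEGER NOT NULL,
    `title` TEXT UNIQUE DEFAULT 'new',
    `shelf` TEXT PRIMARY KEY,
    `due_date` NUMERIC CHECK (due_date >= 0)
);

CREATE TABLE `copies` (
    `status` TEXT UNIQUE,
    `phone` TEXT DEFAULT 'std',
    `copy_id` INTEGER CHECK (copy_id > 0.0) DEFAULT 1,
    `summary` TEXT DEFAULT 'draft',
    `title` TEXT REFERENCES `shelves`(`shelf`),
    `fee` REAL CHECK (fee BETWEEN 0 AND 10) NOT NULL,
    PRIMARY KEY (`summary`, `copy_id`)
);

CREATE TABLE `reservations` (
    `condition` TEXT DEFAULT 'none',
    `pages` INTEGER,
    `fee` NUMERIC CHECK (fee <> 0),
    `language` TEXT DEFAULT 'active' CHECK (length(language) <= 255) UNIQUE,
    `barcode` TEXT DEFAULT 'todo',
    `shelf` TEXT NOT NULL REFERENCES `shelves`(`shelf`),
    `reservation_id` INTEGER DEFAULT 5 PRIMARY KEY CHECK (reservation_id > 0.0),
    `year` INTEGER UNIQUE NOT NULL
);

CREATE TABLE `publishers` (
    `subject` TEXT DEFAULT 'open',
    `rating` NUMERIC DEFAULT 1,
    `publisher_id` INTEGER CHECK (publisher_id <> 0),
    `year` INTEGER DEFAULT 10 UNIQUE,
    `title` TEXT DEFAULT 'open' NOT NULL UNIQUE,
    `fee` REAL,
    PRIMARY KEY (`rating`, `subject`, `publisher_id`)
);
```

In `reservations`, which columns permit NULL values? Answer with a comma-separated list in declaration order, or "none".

- condition: DEFAULT only fills an omitted column; an explicit NULL is still allowed → nullable.
- pages: no NOT NULL constraint applies → nullable.
- fee: CHECK does not forbid NULL (a CHECK constraint passes when its expression is NULL) → nullable.
- language: CHECK does not forbid NULL (a CHECK constraint passes when its expression is NULL) → nullable.
- barcode: DEFAULT only fills an omitted column; an explicit NULL is still allowed → nullable.
- shelf: declared NOT NULL → not nullable.
- reservation_id: part of the PRIMARY KEY, which implies NOT NULL → not nullable.
- year: declared NOT NULL → not nullable.

condition, pages, fee, language, barcode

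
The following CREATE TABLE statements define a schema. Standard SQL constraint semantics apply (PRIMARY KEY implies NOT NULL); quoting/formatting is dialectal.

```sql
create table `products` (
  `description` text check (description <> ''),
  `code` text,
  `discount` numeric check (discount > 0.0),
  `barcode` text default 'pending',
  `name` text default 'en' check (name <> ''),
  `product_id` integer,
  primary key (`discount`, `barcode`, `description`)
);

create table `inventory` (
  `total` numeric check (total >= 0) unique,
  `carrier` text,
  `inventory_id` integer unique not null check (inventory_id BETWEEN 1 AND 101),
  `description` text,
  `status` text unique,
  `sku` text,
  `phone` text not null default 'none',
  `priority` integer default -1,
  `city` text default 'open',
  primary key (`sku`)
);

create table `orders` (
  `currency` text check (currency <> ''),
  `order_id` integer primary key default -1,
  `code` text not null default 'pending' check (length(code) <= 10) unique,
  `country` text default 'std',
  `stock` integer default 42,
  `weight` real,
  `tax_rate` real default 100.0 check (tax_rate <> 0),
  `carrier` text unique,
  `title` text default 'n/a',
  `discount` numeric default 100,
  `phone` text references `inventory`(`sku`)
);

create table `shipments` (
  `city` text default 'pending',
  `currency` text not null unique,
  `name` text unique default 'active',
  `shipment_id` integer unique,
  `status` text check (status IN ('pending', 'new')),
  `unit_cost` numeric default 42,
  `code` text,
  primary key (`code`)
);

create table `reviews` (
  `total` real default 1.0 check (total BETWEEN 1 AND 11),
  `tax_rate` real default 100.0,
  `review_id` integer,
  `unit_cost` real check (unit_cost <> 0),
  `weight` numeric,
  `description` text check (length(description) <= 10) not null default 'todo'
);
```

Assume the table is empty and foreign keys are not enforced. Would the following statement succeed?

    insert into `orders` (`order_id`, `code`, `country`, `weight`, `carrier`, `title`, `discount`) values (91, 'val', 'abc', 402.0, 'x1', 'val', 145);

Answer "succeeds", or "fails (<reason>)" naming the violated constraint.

NOT NULL columns: code is supplied; order_id is supplied.
CHECK constraints: 'val' satisfies (length(code) <= 10).
No constraint is violated.

succeeds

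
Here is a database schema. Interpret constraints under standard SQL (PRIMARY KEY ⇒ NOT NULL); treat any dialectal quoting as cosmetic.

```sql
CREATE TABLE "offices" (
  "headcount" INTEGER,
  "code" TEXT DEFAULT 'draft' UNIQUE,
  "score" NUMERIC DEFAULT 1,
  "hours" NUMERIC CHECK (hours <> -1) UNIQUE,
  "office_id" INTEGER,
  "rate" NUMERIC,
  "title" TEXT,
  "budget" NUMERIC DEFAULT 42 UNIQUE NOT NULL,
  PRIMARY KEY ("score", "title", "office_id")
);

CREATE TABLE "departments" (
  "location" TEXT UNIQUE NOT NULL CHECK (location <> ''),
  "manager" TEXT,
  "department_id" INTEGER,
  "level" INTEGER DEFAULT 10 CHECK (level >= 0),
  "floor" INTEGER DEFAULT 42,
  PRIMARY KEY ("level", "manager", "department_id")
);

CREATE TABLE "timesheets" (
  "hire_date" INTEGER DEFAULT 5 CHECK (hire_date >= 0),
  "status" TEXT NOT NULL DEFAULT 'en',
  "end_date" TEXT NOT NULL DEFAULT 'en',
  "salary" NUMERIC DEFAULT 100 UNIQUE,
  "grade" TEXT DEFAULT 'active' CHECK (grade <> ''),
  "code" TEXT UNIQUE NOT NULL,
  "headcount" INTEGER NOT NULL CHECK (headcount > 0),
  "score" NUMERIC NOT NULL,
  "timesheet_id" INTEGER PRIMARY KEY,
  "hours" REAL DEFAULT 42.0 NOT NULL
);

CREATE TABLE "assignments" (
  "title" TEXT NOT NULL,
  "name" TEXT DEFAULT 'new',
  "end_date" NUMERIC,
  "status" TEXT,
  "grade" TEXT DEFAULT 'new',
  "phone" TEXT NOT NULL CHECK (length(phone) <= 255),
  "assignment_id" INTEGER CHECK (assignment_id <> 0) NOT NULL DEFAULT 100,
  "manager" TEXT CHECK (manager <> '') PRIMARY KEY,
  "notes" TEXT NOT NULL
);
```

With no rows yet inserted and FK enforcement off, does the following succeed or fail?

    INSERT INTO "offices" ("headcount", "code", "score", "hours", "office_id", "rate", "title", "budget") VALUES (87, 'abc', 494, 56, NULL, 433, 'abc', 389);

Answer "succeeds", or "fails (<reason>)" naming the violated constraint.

fails (NOT NULL on office_id)

office_id is explicitly set to NULL, but office_id is part of the PRIMARY KEY (implied NOT NULL).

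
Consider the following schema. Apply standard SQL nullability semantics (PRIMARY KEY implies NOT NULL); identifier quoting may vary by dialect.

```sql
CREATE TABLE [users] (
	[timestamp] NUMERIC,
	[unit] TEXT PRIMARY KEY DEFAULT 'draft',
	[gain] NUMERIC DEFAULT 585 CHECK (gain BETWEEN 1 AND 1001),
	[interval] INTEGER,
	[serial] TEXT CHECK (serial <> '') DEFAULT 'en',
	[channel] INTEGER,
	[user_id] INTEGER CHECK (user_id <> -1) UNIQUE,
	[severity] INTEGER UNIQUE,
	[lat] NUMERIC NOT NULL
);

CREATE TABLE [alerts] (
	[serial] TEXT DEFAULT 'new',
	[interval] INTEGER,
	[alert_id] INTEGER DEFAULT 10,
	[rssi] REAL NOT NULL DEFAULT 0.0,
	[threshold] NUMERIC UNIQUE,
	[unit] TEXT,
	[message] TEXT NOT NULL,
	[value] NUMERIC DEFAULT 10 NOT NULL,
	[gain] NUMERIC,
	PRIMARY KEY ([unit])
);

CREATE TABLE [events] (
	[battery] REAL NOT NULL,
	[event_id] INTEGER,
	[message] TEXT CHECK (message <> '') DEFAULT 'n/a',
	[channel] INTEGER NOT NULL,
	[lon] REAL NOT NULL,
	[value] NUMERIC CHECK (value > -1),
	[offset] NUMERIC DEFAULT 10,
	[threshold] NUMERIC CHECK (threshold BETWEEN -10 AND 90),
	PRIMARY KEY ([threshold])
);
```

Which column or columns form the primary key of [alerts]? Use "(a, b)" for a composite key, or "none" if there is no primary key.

unit is declared PRIMARY KEY as a table-level PRIMARY KEY clause.

unit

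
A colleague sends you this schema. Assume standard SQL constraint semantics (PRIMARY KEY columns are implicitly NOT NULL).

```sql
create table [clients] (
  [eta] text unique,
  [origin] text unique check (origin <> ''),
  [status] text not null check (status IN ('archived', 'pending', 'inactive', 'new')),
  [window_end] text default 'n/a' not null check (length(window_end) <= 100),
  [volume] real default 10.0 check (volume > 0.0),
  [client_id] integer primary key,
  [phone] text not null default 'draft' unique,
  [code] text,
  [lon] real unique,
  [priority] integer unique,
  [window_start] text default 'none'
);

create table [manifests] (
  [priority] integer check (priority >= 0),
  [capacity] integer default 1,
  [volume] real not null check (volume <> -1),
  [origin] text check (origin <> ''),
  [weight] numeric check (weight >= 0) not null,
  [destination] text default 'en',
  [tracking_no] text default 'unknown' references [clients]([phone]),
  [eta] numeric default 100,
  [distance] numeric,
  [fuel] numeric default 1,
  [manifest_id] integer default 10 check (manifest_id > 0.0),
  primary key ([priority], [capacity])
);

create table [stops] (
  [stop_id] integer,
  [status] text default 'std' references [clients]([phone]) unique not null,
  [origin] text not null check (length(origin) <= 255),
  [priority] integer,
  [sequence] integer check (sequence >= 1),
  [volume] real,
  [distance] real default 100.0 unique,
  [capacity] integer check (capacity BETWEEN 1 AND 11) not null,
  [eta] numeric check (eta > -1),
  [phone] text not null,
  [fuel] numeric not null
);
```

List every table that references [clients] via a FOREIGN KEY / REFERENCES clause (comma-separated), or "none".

manifests, stops

- manifests.tracking_no references clients(phone).
- stops.status references clients(phone).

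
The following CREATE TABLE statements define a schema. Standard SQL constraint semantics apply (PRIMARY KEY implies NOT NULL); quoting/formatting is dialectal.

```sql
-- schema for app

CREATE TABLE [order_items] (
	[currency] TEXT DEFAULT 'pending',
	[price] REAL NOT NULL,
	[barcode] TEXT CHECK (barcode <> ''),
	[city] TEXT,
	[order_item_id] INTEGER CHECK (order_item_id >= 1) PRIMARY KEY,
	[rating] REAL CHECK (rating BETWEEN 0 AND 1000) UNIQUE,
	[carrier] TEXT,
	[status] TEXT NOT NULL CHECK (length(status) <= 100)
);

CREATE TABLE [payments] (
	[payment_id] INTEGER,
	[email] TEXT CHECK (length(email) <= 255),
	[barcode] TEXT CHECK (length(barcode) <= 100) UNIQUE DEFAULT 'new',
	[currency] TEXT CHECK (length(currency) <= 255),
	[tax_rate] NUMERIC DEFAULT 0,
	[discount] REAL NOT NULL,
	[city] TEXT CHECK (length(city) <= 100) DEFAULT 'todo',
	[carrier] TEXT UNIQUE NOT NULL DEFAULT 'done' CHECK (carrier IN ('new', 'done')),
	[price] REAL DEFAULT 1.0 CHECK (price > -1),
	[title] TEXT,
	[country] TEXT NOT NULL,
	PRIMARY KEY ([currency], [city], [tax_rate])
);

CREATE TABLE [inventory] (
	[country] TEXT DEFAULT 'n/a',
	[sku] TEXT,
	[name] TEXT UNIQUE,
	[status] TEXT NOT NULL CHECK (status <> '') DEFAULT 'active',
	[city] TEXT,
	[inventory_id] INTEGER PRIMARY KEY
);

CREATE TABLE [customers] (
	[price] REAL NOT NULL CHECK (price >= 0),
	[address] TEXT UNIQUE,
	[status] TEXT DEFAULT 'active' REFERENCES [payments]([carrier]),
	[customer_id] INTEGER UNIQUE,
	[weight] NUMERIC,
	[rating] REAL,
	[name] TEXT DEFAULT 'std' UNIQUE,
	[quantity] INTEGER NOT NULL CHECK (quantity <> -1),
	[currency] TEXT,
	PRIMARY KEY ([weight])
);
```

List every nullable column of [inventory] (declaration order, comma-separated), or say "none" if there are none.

country, sku, name, city

- country: DEFAULT only fills an omitted column; an explicit NULL is still allowed → nullable.
- sku: no NOT NULL constraint applies → nullable.
- name: UNIQUE does not imply NOT NULL → nullable.
- status: declared NOT NULL → not nullable.
- city: no NOT NULL constraint applies → nullable.
- inventory_id: part of the PRIMARY KEY, which implies NOT NULL → not nullable.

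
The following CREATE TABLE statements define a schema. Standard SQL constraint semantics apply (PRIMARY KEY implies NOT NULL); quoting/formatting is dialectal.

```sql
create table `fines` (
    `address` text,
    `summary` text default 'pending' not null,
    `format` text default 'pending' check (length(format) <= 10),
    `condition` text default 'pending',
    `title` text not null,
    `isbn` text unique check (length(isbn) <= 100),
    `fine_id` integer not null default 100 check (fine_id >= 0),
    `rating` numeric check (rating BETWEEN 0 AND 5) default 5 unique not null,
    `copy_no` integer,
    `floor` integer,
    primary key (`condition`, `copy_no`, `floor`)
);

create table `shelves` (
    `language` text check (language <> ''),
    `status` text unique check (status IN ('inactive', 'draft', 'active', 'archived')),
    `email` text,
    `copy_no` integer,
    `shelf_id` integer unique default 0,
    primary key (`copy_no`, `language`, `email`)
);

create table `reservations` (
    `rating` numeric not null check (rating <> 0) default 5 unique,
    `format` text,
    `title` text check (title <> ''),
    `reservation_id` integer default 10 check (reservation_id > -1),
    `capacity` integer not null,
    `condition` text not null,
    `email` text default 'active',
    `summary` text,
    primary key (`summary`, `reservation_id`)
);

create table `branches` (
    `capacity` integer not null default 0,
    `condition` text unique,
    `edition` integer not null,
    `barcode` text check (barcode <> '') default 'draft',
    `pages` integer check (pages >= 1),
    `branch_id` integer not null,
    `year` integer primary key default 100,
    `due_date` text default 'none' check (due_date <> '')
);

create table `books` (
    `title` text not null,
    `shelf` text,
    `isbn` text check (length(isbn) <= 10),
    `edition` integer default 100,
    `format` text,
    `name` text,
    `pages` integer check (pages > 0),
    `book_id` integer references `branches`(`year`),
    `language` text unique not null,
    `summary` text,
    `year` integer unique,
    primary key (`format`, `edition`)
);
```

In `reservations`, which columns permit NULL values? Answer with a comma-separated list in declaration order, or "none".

- rating: declared NOT NULL → not nullable.
- format: no NOT NULL constraint applies → nullable.
- title: CHECK does not forbid NULL (a CHECK constraint passes when its expression is NULL) → nullable.
- reservation_id: part of the PRIMARY KEY, which implies NOT NULL → not nullable.
- capacity: declared NOT NULL → not nullable.
- condition: declared NOT NULL → not nullable.
- email: DEFAULT only fills an omitted column; an explicit NULL is still allowed → nullable.
- summary: part of the PRIMARY KEY, which implies NOT NULL → not nullable.

format, title, email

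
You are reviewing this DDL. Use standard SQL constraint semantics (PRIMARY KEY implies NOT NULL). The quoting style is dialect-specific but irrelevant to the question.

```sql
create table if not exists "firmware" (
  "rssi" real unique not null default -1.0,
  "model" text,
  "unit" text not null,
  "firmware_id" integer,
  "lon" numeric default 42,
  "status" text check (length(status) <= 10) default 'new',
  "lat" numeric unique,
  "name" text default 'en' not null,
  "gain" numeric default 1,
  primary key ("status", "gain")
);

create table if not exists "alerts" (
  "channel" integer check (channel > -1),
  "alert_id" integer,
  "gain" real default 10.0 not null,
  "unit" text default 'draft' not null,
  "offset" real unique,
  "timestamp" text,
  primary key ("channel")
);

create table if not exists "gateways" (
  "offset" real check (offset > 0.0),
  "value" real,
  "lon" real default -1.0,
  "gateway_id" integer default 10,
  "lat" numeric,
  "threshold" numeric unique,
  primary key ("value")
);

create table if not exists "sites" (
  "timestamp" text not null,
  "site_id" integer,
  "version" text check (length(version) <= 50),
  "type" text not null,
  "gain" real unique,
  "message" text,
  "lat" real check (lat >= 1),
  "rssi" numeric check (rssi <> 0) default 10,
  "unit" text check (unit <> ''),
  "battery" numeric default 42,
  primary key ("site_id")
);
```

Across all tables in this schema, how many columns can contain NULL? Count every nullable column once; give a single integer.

19

firmware: 4 nullable (model, firmware_id, lon, lat — PK (status, gain) and explicit NOT NULL columns excluded).
alerts: 3 nullable (alert_id, offset, timestamp — PK (channel) and explicit NOT NULL columns excluded).
gateways: 5 nullable (offset, lon, gateway_id, lat, threshold — PK (value) and explicit NOT NULL columns excluded).
sites: 7 nullable (version, gain, message, lat, rssi, unit, battery — PK (site_id) and explicit NOT NULL columns excluded).
Total: 4 + 3 + 5 + 7 = 19.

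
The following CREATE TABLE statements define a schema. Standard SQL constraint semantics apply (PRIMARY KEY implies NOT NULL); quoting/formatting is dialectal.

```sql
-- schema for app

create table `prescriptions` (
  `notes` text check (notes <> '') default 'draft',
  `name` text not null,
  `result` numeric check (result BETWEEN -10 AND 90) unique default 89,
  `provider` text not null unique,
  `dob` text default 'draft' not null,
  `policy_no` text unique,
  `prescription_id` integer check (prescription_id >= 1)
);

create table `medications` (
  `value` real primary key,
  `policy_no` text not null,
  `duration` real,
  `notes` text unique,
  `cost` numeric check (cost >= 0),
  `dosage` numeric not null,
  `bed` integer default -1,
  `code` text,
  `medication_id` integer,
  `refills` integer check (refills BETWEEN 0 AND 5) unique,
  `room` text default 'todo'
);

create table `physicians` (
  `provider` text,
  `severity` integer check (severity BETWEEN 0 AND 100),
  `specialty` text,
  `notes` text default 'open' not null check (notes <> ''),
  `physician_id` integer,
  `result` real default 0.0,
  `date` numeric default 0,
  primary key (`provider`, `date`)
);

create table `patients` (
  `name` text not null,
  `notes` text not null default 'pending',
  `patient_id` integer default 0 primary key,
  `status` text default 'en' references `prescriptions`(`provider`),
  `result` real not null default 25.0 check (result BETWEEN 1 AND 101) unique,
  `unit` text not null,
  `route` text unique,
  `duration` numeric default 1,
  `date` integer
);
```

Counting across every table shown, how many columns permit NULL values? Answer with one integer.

prescriptions: 4 nullable (notes, result, policy_no, prescription_id — PK none and explicit NOT NULL columns excluded).
medications: 8 nullable (duration, notes, cost, bed, code, medication_id, refills, room — PK (value) and explicit NOT NULL columns excluded).
physicians: 4 nullable (severity, specialty, physician_id, result — PK (provider, date) and explicit NOT NULL columns excluded).
patients: 4 nullable (status, route, duration, date — PK (patient_id) and explicit NOT NULL columns excluded).
Total: 4 + 8 + 4 + 4 = 20.

20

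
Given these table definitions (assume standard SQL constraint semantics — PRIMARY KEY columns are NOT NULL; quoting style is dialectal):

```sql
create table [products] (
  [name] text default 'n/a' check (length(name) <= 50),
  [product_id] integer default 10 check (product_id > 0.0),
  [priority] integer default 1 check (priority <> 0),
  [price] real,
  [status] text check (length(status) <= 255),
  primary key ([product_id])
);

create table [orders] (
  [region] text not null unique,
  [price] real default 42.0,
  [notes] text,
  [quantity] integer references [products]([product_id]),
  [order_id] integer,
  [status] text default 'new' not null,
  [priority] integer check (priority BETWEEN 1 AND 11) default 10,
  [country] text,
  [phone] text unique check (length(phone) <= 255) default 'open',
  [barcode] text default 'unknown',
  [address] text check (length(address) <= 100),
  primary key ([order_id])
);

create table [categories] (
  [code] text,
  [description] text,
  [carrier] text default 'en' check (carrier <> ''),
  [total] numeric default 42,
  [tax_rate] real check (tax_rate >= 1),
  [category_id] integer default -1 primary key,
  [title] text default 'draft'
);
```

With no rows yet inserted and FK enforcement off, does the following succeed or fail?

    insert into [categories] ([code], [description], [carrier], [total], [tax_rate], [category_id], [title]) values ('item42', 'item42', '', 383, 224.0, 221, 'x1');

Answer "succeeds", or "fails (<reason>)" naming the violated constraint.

The value '' for carrier violates CHECK (carrier <> '').

fails (CHECK on carrier)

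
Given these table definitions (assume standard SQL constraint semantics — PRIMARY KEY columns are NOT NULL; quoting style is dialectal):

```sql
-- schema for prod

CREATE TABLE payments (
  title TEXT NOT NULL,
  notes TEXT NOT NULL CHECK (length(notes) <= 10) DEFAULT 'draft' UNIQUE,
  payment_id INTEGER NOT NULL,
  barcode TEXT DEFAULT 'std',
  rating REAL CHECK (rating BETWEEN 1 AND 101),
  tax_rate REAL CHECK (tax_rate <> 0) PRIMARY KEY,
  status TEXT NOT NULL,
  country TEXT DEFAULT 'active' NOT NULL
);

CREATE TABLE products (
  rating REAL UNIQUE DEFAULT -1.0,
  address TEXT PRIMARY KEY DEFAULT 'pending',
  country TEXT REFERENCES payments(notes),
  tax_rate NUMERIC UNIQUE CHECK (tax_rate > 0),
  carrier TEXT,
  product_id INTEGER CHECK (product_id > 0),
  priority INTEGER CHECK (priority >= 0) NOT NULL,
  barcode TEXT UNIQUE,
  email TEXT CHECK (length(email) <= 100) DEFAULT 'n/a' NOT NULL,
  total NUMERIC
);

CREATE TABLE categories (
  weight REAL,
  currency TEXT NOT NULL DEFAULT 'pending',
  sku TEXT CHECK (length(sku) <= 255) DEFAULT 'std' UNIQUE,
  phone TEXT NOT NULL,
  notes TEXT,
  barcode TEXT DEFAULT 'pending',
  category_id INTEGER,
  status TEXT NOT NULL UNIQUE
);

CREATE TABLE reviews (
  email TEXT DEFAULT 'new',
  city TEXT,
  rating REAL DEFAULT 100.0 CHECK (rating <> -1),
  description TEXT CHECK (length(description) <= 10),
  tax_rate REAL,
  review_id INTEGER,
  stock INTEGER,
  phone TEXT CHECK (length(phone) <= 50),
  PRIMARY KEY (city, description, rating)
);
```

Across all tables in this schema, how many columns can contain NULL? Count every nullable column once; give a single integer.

payments: 2 nullable (barcode, rating — PK (tax_rate) and explicit NOT NULL columns excluded).
products: 7 nullable (rating, country, tax_rate, carrier, product_id, barcode, total — PK (address) and explicit NOT NULL columns excluded).
categories: 5 nullable (weight, sku, notes, barcode, category_id — PK none and explicit NOT NULL columns excluded).
reviews: 5 nullable (email, tax_rate, review_id, stock, phone — PK (city, description, rating) and explicit NOT NULL columns excluded).
Total: 2 + 7 + 5 + 5 = 19.

19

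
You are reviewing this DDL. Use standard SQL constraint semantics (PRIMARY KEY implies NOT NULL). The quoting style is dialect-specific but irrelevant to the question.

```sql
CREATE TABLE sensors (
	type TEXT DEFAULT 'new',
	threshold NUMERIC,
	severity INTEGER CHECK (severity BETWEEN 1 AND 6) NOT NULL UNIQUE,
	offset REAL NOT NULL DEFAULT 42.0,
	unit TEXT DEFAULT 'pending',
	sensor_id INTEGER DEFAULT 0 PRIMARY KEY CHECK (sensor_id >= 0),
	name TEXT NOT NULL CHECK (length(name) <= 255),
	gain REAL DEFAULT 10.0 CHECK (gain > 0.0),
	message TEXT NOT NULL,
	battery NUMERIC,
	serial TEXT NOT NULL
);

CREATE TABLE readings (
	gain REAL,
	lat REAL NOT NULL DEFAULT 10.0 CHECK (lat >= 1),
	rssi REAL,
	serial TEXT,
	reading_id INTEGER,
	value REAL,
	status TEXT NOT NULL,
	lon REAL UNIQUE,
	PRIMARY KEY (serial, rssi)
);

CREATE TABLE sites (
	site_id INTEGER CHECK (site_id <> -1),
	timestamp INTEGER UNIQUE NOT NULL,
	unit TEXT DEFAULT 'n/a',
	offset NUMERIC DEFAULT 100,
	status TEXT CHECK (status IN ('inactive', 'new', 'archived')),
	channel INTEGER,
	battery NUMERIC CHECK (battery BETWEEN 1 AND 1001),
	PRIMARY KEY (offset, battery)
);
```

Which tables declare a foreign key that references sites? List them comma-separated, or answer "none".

No REFERENCES clause anywhere in the schema names sites.

none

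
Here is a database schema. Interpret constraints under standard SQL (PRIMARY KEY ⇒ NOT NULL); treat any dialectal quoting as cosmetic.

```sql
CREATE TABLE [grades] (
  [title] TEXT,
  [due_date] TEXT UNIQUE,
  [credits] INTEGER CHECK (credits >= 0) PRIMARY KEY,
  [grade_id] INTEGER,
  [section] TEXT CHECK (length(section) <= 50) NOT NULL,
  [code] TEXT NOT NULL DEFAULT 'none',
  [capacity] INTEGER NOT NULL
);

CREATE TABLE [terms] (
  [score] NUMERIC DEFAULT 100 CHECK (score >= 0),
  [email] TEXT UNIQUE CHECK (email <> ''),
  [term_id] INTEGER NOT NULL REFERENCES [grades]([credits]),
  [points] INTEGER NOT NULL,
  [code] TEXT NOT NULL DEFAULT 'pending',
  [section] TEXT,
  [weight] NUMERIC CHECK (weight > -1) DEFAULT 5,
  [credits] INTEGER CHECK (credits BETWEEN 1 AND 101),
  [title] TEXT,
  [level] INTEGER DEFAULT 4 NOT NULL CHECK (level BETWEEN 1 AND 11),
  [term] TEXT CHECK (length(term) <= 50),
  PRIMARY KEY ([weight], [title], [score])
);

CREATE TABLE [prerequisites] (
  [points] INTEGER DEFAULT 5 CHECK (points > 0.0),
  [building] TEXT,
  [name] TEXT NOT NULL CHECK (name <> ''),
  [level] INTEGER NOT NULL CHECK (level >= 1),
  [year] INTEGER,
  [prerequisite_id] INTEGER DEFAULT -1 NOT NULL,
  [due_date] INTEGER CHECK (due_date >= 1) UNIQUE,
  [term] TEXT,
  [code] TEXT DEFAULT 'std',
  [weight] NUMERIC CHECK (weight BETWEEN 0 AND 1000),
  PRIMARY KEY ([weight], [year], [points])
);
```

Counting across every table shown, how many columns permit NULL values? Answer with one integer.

grades: 3 nullable (title, due_date, grade_id — PK (credits) and explicit NOT NULL columns excluded).
terms: 4 nullable (email, section, credits, term — PK (weight, title, score) and explicit NOT NULL columns excluded).
prerequisites: 4 nullable (building, due_date, term, code — PK (weight, year, points) and explicit NOT NULL columns excluded).
Total: 3 + 4 + 4 = 11.

11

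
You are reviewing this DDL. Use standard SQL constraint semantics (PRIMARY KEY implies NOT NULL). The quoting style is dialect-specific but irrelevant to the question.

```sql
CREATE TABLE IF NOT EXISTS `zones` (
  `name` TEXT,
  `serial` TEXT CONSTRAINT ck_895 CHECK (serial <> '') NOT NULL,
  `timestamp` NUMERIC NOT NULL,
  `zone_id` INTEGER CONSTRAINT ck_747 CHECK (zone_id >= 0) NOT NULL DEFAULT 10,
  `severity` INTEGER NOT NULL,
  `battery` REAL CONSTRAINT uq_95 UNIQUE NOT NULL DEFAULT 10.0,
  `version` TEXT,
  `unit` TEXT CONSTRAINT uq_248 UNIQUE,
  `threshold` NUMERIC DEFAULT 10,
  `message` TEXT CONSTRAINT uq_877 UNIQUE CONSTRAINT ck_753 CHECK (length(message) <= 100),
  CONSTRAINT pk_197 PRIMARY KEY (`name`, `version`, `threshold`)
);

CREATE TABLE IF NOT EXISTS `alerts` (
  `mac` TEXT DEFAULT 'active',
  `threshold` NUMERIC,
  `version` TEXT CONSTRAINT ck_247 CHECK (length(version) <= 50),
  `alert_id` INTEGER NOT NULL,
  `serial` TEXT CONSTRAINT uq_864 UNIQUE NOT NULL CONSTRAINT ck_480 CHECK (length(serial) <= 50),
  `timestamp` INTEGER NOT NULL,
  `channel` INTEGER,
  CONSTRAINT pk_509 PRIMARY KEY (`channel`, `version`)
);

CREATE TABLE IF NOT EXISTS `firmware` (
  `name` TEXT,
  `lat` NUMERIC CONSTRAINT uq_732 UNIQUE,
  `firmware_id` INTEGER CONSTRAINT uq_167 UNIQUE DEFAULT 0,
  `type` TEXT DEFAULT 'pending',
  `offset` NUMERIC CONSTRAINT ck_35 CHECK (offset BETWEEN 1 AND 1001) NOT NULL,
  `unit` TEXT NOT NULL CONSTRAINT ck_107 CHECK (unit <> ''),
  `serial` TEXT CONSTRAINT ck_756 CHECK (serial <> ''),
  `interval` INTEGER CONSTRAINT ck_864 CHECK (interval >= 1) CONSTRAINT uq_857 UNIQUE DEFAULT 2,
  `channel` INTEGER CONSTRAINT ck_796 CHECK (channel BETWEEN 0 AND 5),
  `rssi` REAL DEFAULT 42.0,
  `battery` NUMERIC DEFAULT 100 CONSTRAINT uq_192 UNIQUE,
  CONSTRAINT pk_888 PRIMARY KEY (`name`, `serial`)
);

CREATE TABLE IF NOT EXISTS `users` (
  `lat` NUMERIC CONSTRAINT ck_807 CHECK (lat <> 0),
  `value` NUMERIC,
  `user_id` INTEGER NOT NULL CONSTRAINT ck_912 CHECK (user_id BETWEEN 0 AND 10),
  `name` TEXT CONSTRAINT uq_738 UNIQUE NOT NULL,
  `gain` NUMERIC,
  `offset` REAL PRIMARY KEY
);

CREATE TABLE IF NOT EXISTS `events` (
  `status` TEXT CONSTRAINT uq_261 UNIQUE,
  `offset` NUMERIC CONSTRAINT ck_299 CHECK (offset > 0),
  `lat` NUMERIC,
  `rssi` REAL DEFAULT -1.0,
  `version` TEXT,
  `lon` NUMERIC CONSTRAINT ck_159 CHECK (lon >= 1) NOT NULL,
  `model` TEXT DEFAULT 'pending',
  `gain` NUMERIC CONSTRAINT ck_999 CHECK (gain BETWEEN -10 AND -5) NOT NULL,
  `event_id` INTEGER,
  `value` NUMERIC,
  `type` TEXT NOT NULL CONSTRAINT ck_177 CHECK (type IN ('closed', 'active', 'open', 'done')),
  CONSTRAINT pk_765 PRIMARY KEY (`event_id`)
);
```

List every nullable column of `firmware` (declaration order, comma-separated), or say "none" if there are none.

- name: part of the PRIMARY KEY, which implies NOT NULL → not nullable.
- lat: UNIQUE does not imply NOT NULL → nullable.
- firmware_id: UNIQUE does not imply NOT NULL → nullable.
- type: DEFAULT only fills an omitted column; an explicit NULL is still allowed → nullable.
- offset: declared NOT NULL → not nullable.
- unit: declared NOT NULL → not nullable.
- serial: part of the PRIMARY KEY, which implies NOT NULL → not nullable.
- interval: CHECK does not forbid NULL (a CHECK constraint passes when its expression is NULL) → nullable.
- channel: CHECK does not forbid NULL (a CHECK constraint passes when its expression is NULL) → nullable.
- rssi: DEFAULT only fills an omitted column; an explicit NULL is still allowed → nullable.
- battery: UNIQUE does not imply NOT NULL → nullable.

lat, firmware_id, type, interval, channel, rssi, battery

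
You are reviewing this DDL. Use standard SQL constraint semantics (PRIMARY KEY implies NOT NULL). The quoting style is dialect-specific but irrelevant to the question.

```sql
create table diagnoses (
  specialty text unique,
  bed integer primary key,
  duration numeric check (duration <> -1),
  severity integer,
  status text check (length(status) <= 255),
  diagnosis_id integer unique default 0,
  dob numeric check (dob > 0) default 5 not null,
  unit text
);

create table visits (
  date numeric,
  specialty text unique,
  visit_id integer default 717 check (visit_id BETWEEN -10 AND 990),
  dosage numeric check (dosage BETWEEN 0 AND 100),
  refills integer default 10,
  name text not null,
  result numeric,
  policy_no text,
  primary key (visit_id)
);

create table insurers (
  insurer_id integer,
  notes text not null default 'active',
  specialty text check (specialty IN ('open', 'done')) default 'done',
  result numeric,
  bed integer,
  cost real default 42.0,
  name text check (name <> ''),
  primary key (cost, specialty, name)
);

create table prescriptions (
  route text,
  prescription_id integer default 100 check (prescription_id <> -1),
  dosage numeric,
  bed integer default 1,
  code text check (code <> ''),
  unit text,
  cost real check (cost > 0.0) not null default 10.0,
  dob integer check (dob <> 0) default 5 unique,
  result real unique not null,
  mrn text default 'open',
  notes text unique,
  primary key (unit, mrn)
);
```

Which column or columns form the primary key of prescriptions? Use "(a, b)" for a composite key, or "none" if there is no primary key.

A table-level PRIMARY KEY clause names 2 columns: unit, mrn.
This is a composite key — the combination is unique, not each column individually.

(unit, mrn)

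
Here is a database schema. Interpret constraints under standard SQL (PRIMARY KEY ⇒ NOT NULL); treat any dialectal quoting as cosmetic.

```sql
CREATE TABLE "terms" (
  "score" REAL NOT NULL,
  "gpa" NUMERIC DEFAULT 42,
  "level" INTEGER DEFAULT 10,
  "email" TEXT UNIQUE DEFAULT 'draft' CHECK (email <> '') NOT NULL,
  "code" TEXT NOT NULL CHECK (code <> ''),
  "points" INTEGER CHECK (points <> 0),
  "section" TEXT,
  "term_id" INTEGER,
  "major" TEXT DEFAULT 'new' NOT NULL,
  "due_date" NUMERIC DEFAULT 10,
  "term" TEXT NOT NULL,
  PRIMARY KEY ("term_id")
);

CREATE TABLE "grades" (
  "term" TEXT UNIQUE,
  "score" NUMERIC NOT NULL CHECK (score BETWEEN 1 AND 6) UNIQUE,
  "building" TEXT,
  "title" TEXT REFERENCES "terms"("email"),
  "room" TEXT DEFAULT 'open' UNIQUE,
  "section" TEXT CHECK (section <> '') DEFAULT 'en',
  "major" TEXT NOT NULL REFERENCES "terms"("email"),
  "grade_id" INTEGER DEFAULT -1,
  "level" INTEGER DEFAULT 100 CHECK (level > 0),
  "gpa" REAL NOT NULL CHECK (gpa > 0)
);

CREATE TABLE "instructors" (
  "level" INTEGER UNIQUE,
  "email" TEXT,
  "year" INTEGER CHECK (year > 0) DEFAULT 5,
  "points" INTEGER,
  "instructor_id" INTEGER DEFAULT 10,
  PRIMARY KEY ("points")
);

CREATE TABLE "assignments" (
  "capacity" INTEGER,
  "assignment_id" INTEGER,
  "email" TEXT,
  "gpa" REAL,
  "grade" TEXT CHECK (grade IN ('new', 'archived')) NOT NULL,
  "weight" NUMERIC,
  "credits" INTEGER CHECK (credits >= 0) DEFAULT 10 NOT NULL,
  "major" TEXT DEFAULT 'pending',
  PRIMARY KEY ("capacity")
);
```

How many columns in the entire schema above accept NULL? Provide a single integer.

21

terms: 5 nullable (gpa, level, points, section, due_date — PK (term_id) and explicit NOT NULL columns excluded).
grades: 7 nullable (term, building, title, room, section, grade_id, level — PK none and explicit NOT NULL columns excluded).
instructors: 4 nullable (level, email, year, instructor_id — PK (points) and explicit NOT NULL columns excluded).
assignments: 5 nullable (assignment_id, email, gpa, weight, major — PK (capacity) and explicit NOT NULL columns excluded).
Total: 5 + 7 + 4 + 5 = 21.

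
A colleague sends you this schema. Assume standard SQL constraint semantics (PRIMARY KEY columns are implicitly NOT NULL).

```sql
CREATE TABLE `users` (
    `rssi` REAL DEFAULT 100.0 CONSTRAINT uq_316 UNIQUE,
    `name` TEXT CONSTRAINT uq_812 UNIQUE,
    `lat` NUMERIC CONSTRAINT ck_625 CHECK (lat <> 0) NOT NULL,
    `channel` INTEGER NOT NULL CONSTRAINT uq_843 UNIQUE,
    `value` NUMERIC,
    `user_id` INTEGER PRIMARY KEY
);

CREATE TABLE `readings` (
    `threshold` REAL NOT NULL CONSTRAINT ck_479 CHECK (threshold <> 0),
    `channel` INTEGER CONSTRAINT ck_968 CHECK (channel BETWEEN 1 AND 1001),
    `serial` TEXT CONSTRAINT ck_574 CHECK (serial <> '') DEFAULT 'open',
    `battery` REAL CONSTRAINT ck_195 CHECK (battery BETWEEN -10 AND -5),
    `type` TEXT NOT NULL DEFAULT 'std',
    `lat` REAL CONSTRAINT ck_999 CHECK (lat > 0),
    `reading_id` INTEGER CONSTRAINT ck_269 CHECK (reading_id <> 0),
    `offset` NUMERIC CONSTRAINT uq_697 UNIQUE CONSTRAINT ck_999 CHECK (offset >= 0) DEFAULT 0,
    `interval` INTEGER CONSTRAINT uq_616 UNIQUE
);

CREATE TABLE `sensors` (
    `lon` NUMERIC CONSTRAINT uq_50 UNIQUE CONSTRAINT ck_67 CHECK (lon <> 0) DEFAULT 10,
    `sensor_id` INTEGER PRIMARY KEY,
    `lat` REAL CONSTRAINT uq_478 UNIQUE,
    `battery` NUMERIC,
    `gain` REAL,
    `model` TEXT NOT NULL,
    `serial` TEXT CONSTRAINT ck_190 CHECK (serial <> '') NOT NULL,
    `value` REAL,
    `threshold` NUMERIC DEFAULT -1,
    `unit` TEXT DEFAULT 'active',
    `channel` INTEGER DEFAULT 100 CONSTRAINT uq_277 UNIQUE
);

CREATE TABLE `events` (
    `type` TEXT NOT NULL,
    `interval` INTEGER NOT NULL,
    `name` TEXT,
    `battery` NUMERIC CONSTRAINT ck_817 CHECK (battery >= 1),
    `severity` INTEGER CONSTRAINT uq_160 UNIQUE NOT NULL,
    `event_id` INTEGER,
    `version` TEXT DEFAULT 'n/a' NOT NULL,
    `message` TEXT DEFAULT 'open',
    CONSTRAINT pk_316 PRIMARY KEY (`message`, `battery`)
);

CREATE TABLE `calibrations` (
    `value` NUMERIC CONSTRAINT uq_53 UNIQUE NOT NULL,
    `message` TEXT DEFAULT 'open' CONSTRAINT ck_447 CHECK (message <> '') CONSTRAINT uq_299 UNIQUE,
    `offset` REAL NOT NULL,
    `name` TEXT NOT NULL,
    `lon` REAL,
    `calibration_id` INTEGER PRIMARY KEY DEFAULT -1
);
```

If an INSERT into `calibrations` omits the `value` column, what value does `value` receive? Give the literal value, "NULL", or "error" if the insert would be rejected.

value has no DEFAULT clause.
Omitting it would insert NULL, but it is declared NOT NULL, so the INSERT fails.

error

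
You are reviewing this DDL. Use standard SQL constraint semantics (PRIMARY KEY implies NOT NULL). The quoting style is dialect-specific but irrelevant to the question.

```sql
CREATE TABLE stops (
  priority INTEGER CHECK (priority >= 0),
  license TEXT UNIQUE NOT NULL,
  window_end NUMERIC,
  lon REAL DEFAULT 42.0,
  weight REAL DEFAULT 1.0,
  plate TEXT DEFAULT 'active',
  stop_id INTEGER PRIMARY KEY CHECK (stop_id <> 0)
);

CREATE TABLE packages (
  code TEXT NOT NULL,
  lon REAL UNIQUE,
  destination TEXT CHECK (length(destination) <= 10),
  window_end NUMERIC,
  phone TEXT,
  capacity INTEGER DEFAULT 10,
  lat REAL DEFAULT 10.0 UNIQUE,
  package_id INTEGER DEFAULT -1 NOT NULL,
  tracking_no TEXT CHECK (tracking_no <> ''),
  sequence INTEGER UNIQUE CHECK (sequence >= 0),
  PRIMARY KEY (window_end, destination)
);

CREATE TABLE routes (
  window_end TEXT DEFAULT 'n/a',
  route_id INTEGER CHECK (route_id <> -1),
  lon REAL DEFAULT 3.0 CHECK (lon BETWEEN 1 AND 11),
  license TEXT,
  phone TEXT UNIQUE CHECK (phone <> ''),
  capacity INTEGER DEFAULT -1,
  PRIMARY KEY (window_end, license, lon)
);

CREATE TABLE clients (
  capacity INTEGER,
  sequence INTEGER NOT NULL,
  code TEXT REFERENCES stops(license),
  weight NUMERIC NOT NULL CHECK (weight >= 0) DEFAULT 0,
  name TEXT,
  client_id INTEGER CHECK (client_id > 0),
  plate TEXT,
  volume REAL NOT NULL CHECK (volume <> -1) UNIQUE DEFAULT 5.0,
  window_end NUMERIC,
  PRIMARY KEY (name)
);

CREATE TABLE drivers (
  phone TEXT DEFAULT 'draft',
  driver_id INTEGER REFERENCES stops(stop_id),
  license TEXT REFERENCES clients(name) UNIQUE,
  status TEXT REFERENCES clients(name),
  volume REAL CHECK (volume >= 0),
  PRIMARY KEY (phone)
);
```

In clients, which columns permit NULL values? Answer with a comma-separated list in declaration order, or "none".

capacity, code, client_id, plate, window_end

- capacity: no NOT NULL constraint applies → nullable.
- sequence: declared NOT NULL → not nullable.
- code: a foreign key column may be NULL unless separately constrained → nullable.
- weight: declared NOT NULL → not nullable.
- name: part of the PRIMARY KEY, which implies NOT NULL → not nullable.
- client_id: CHECK does not forbid NULL (a CHECK constraint passes when its expression is NULL) → nullable.
- plate: no NOT NULL constraint applies → nullable.
- volume: declared NOT NULL → not nullable.
- window_end: no NOT NULL constraint applies → nullable.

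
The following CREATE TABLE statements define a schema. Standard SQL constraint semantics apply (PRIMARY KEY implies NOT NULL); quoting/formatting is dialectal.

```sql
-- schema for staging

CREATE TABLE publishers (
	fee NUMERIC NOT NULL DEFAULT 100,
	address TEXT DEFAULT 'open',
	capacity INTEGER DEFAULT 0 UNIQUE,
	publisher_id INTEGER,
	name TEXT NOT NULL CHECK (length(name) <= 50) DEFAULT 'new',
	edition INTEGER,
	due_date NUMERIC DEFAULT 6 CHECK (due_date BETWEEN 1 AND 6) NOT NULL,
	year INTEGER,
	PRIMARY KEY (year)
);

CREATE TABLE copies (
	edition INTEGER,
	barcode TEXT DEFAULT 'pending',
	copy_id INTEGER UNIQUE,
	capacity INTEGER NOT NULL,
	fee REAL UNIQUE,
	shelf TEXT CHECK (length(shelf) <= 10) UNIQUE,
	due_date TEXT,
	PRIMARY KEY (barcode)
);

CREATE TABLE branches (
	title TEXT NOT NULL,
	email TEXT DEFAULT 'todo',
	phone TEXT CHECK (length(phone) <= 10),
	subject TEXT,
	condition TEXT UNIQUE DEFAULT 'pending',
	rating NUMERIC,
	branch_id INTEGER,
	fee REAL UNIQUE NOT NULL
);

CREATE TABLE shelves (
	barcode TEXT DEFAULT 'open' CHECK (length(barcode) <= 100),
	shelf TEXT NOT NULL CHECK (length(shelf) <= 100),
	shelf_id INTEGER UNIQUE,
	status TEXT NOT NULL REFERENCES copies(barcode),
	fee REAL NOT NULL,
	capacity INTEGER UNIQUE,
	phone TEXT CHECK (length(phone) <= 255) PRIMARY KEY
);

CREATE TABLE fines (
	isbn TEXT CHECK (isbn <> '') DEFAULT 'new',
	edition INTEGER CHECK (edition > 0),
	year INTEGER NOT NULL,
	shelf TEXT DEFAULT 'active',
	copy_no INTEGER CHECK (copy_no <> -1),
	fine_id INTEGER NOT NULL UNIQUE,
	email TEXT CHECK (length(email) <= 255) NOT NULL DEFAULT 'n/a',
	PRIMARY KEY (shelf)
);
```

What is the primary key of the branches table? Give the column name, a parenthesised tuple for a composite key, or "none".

none

No column is declared PRIMARY KEY inline, and there is no table-level PRIMARY KEY clause in branches.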